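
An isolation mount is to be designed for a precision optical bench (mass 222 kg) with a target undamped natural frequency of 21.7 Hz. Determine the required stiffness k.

ω_n = 2πf_n = 2π × 21.7 = 136.3 rad/s.
k = m·ω_n² = 222 × 136.3² = 222 × 18590 = 4127000 N/m.

4130000 N/m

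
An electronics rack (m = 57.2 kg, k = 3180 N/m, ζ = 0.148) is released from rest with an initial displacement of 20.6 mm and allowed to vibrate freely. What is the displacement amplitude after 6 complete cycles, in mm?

0.0731 mm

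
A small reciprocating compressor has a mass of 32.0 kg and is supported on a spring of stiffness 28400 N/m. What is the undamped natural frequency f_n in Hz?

4.74 Hz

ω_n = √(k/m) = √(28400/32.0) = √887.5 = 29.79 rad/s.
f_n = ω_n/(2π) = 29.79/6.283 = 4.741 Hz.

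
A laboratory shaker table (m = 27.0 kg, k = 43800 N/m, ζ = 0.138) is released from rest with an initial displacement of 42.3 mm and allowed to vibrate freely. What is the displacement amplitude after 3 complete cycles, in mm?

3.06 mm

Logarithmic decrement δ = 2πζ/√(1 − ζ²) = 2π × 0.1380/√(1 − 0.0190) = 0.8755.
After n cycles, x_n/x₀ = e^(−nδ), so x_3 = 42.3 × e^(−3 × 0.8755) = 42.3 × 0.07234 = 3.060 mm.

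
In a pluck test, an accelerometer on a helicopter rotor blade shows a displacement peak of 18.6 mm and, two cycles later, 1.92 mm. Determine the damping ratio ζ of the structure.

Logarithmic decrement δ = (1/n)·ln(x₀/x_n) = (1/2)·ln(18.6/1.92) = (1/2)·ln(9.688) = 1.135.
ζ = δ/√(4π² + δ²) = 1.135/√(39.48 + 1.29) = 1.135/6.385 = 0.1778.

0.178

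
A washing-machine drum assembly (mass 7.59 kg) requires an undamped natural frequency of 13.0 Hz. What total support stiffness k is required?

50600 N/m

ω_n = 2πf_n = 2π × 13.0 = 81.68 rad/s.
k = m·ω_n² = 7.59 × 81.68² = 7.59 × 6672 = 50640 N/m.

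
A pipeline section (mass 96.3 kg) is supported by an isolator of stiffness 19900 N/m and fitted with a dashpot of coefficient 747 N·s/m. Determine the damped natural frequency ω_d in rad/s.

ω_n = √(k/m) = √(19900/96.3) = 14.38 rad/s.
Critical damping c_c = 2√(k·m) = 2√(19900 × 96.3) = 2769 N·s/m, so ζ = c/c_c = 747/2769 = 0.2698.
ω_d = ω_n√(1 − ζ²) = 14.38 × √(1 − 0.0728) = 13.84 rad/s.

13.8 rad/s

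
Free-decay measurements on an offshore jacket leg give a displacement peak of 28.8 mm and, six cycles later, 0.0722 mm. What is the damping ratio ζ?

0.157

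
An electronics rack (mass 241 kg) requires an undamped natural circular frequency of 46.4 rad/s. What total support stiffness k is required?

519000 N/m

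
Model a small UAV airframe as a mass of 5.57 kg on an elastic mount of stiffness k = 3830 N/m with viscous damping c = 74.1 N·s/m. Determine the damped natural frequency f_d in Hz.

4.04 Hz

ω_n = √(k/m) = √(3830/5.57) = 26.22 rad/s.
Critical damping c_c = 2√(k·m) = 2√(3830 × 5.57) = 292.1 N·s/m, so ζ = c/c_c = 74.1/292.1 = 0.2537.
ω_d = ω_n√(1 − ζ²) = 26.22 × √(1 − 0.0643) = 25.36 rad/s.
f_d = ω_d/(2π) = 4.037 Hz.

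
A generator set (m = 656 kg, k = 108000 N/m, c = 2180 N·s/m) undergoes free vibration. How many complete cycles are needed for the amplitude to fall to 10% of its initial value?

3 cycles

ζ = c/(2√(km)) = 2180/(2√(108000 × 656)) = 2180/16830 = 0.1295.
Logarithmic decrement δ = 2πζ/√(1 − ζ²) = 2π × 0.1295/√(1 − 0.0168) = 0.8206.
x_n/x₀ = e^(−nδ) ≤ 0.1; take ln: n ≥ ln(1/0.1)/δ = 2.303/0.8206 = 2.806.
So 3 complete cycles are required.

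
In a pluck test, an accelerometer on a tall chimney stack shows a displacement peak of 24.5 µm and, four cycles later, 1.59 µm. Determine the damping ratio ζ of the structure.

0.108

Logarithmic decrement δ = (1/n)·ln(x₀/x_n) = (1/4)·ln(24.5/1.59) = (1/4)·ln(15.41) = 0.6837.
ζ = δ/√(4π² + δ²) = 0.6837/√(39.48 + 0.467) = 0.6837/6.320 = 0.1082.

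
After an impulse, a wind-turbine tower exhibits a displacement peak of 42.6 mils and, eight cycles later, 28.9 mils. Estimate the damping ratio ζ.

Logarithmic decrement δ = (1/n)·ln(x₀/x_n) = (1/8)·ln(42.6/28.9) = (1/8)·ln(1.474) = 0.04850.
ζ = δ/√(4π² + δ²) = 0.04850/√(39.48 + 0.00235) = 0.04850/6.283 = 0.007719.

0.00772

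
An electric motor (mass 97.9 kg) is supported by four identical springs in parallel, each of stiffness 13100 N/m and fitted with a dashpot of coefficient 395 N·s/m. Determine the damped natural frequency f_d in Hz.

Parallel springs add: k_eq = 4 × 13100 = 52400 N/m.
ω_n = √(k_eq/m) = √(52400/97.9) = 23.14 rad/s.
Critical damping c_c = 2√(k_eq·m) = 2√(52400 × 97.9) = 4530 N·s/m, so ζ = c/c_c = 395/4530 = 0.08720.
ω_d = ω_n√(1 − ζ²) = 23.14 × √(1 − 0.00760) = 23.05 rad/s.
f_d = ω_d/(2π) = 3.668 Hz.

3.67 Hz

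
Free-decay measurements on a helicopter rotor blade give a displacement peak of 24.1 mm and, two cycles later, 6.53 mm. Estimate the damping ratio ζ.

0.103

Logarithmic decrement δ = (1/n)·ln(x₀/x_n) = (1/2)·ln(24.1/6.53) = (1/2)·ln(3.691) = 0.6529.
ζ = δ/√(4π² + δ²) = 0.6529/√(39.48 + 0.426) = 0.6529/6.317 = 0.1034.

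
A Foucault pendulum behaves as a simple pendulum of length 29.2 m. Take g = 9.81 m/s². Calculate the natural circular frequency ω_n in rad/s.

0.580 rad/s

For a simple pendulum ω_n = √(g/L) = √(9.81/29.2) = √0.3360 = 0.5796 rad/s.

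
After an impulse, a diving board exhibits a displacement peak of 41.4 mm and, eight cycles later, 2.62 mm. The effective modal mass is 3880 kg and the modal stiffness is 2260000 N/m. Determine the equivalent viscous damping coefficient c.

Logarithmic decrement δ = (1/n)·ln(x₀/x_n) = (1/8)·ln(41.4/2.62) = (1/8)·ln(15.80) = 0.3450.
ζ = δ/√(4π² + δ²) = 0.3450/√(39.48 + 0.119) = 0.3450/6.293 = 0.05483.
c = ζ · 2√(km) = 0.05483 × 2√(2260000 × 3880) = 0.05483 × 187300 = 10270 N·s/m.

10300 N·s/m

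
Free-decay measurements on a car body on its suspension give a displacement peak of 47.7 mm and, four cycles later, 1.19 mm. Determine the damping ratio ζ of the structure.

0.145

Logarithmic decrement δ = (1/n)·ln(x₀/x_n) = (1/4)·ln(47.7/1.19) = (1/4)·ln(40.08) = 0.9227.
ζ = δ/√(4π² + δ²) = 0.9227/√(39.48 + 0.851) = 0.9227/6.351 = 0.1453.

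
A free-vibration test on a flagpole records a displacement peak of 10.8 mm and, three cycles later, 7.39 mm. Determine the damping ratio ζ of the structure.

Logarithmic decrement δ = (1/n)·ln(x₀/x_n) = (1/3)·ln(10.8/7.39) = (1/3)·ln(1.461) = 0.1265.
ζ = δ/√(4π² + δ²) = 0.1265/√(39.48 + 0.0160) = 0.1265/6.284 = 0.02012.

0.0201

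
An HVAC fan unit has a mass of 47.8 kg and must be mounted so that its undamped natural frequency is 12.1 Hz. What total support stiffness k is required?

ω_n = 2πf_n = 2π × 12.1 = 76.03 rad/s.
k = m·ω_n² = 47.8 × 76.03² = 47.8 × 5780 = 276300 N/m.

276000 N/m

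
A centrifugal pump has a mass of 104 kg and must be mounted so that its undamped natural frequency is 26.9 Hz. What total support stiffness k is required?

ω_n = 2πf_n = 2π × 26.9 = 169.0 rad/s.
k = m·ω_n² = 104 × 169.0² = 104 × 28570 = 2971000 N/m.

2970000 N/m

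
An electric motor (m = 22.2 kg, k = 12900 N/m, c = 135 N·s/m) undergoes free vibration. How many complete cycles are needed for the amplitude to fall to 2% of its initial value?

ζ = c/(2√(km)) = 135/(2√(12900 × 22.2)) = 135/1070 = 0.1261.
Logarithmic decrement δ = 2πζ/√(1 − ζ²) = 2π × 0.1261/√(1 − 0.0159) = 0.7989.
x_n/x₀ = e^(−nδ) ≤ 0.02; take ln: n ≥ ln(1/0.02)/δ = 3.912/0.7989 = 4.897.
So 5 complete cycles are required.

5 cycles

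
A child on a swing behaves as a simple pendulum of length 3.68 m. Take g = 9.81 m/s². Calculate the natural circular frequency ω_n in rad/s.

For a simple pendulum ω_n = √(g/L) = √(9.81/3.68) = √2.666 = 1.633 rad/s.

1.63 rad/s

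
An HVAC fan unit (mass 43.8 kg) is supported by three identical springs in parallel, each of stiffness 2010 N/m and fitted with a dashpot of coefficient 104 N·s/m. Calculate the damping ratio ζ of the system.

Parallel springs add: k_eq = 3 × 2010 = 6030 N/m.
ω_n = √(k_eq/m) = √(6030/43.8) = 11.73 rad/s.
Critical damping c_c = 2√(k_eq·m) = 2√(6030 × 43.8) = 1028 N·s/m, so ζ = c/c_c = 104/1028 = 0.1012.

0.101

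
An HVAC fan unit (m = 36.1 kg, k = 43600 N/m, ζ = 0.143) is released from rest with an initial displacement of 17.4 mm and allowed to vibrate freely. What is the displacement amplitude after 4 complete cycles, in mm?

Logarithmic decrement δ = 2πζ/√(1 − ζ²) = 2π × 0.1430/√(1 − 0.0204) = 0.9078.
After n cycles, x_n/x₀ = e^(−nδ), so x_4 = 17.4 × e^(−4 × 0.9078) = 17.4 × 0.02648 = 0.4608 mm.

0.461 mm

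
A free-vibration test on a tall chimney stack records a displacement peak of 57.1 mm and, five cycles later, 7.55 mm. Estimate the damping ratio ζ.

Logarithmic decrement δ = (1/n)·ln(x₀/x_n) = (1/5)·ln(57.1/7.55) = (1/5)·ln(7.563) = 0.4047.
ζ = δ/√(4π² + δ²) = 0.4047/√(39.48 + 0.164) = 0.4047/6.296 = 0.06427.

0.0643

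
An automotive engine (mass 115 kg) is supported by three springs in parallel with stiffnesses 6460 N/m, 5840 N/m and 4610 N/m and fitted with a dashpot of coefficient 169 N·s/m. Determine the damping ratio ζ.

Parallel springs add: k_eq = 6460 + 5840 + 4610 = 16910 N/m.
ω_n = √(k_eq/m) = √(16910/115) = 12.13 rad/s.
Critical damping c_c = 2√(k_eq·m) = 2√(16910 × 115) = 2789 N·s/m, so ζ = c/c_c = 169/2789 = 0.06059.

0.0606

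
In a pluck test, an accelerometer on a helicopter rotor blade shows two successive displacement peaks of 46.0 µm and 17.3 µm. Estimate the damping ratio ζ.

0.154

Logarithmic decrement δ = (1/n)·ln(x₀/x_n) = (1/1)·ln(46.0/17.3) = (1/1)·ln(2.659) = 0.9779.
ζ = δ/√(4π² + δ²) = 0.9779/√(39.48 + 0.956) = 0.9779/6.359 = 0.1538.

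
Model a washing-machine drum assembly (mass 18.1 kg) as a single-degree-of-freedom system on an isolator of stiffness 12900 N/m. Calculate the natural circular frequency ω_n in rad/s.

26.7 rad/s

ω_n = √(k/m) = √(12900/18.1) = √712.7 = 26.70 rad/s.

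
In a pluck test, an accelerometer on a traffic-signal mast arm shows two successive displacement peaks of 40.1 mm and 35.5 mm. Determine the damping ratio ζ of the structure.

0.0194

Logarithmic decrement δ = (1/n)·ln(x₀/x_n) = (1/1)·ln(40.1/35.5) = (1/1)·ln(1.130) = 0.1218.
ζ = δ/√(4π² + δ²) = 0.1218/√(39.48 + 0.0148) = 0.1218/6.284 = 0.01939.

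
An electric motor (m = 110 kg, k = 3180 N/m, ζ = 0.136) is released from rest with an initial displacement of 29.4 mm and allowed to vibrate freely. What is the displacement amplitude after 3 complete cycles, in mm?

Logarithmic decrement δ = 2πζ/√(1 − ζ²) = 2π × 0.1360/√(1 − 0.0185) = 0.8625.
After n cycles, x_n/x₀ = e^(−nδ), so x_3 = 29.4 × e^(−3 × 0.8625) = 29.4 × 0.07520 = 2.211 mm.

2.21 mm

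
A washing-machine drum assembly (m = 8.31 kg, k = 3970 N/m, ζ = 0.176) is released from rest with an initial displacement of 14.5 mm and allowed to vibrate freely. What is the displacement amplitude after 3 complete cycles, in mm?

Logarithmic decrement δ = 2πζ/√(1 − ζ²) = 2π × 0.1760/√(1 − 0.0310) = 1.123.
After n cycles, x_n/x₀ = e^(−nδ), so x_3 = 14.5 × e^(−3 × 1.123) = 14.5 × 0.03439 = 0.4986 mm.

0.499 mm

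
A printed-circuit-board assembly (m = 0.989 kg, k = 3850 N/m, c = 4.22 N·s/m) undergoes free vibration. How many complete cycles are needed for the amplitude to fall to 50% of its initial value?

4 cycles

ζ = c/(2√(km)) = 4.22/(2√(3850 × 0.989)) = 4.22/123.4 = 0.03419.
Logarithmic decrement δ = 2πζ/√(1 − ζ²) = 2π × 0.03419/√(1 − 0.00117) = 0.2150.
x_n/x₀ = e^(−nδ) ≤ 0.5; take ln: n ≥ ln(1/0.5)/δ = 0.6931/0.2150 = 3.224.
So 4 complete cycles are required.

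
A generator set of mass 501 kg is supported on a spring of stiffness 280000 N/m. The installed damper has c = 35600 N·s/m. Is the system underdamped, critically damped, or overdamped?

overdamped

c_c = 2√(k·m) = 23690 N·s/m; ζ = c/c_c = 35600/23690 = 1.50.
Since ζ > 1 the system is overdamped.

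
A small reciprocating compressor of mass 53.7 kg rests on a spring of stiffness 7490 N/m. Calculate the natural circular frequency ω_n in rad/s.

11.8 rad/s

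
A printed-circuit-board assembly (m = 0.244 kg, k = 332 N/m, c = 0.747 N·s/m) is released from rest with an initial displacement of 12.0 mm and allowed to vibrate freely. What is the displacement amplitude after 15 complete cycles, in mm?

0.239 mm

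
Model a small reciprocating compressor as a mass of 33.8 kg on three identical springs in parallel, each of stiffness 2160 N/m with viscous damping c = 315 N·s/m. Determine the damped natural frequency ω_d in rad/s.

Parallel springs add: k_eq = 3 × 2160 = 6480 N/m.
ω_n = √(k_eq/m) = √(6480/33.8) = 13.85 rad/s.
Critical damping c_c = 2√(k_eq·m) = 2√(6480 × 33.8) = 936.0 N·s/m, so ζ = c/c_c = 315/936.0 = 0.3365.
ω_d = ω_n√(1 − ζ²) = 13.85 × √(1 − 0.113) = 13.04 rad/s.

13.0 rad/s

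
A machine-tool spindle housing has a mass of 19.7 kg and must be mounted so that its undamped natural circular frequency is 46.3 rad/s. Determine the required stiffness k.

42200 N/m

k = m·ω_n² = 19.7 × 46.30² = 19.7 × 2144 = 42230 N/m.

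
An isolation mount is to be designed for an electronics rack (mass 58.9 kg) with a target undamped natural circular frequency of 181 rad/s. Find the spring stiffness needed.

k = m·ω_n² = 58.9 × 181.0² = 58.9 × 32760 = 1930000 N/m.

1930000 N/m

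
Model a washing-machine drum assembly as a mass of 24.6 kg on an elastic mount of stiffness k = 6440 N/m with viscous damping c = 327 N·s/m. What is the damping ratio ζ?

0.411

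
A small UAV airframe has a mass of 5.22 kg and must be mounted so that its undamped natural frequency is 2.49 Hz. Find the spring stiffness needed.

1280 N/m

ω_n = 2πf_n = 2π × 2.49 = 15.65 rad/s.
k = m·ω_n² = 5.22 × 15.65² = 5.22 × 244.8 = 1278 N/m.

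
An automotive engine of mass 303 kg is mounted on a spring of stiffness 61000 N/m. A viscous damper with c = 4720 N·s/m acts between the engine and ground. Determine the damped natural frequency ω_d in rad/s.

11.9 rad/s

ω_n = √(k/m) = √(61000/303) = 14.19 rad/s.
Critical damping c_c = 2√(k·m) = 2√(61000 × 303) = 8598 N·s/m, so ζ = c/c_c = 4720/8598 = 0.5489.
ω_d = ω_n√(1 − ζ²) = 14.19 × √(1 − 0.301) = 11.86 rad/s.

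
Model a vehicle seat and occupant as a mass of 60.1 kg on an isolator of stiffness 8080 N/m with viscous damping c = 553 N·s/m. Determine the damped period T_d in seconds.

0.590 s

ω_n = √(k/m) = √(8080/60.1) = 11.59 rad/s.
Critical damping c_c = 2√(k·m) = 2√(8080 × 60.1) = 1394 N·s/m, so ζ = c/c_c = 553/1394 = 0.3968.
ω_d = ω_n√(1 − ζ²) = 11.59 × √(1 − 0.157) = 10.64 rad/s.
T_d = 2π/ω_d = 0.5904 s.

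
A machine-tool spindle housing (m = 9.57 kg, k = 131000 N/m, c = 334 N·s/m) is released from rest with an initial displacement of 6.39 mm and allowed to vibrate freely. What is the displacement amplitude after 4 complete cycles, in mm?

0.144 mm

ζ = c/(2√(km)) = 334/(2√(131000 × 9.57)) = 334/2239 = 0.1492.
Logarithmic decrement δ = 2πζ/√(1 − ζ²) = 2π × 0.1492/√(1 − 0.0222) = 0.9477.
After n cycles, x_n/x₀ = e^(−nδ), so x_4 = 6.39 × e^(−4 × 0.9477) = 6.39 × 0.02257 = 0.1442 mm.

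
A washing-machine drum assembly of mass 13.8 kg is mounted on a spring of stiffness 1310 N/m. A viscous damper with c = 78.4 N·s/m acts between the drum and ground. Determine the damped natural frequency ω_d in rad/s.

ω_n = √(k/m) = √(1310/13.8) = 9.743 rad/s.
Critical damping c_c = 2√(k·m) = 2√(1310 × 13.8) = 268.9 N·s/m, so ζ = c/c_c = 78.4/268.9 = 0.2915.
ω_d = ω_n√(1 − ζ²) = 9.743 × √(1 − 0.0850) = 9.320 rad/s.

9.32 rad/s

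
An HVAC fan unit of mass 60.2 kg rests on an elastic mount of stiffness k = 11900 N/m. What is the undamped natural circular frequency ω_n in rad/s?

14.1 rad/s

ω_n = √(k/m) = √(11900/60.2) = √197.7 = 14.06 rad/s.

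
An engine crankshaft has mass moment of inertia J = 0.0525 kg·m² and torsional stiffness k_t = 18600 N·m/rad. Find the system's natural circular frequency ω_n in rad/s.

595 rad/s

ω_n = √(k_t/J) = √(18600/0.0525) = √354300 = 595.2 rad/s.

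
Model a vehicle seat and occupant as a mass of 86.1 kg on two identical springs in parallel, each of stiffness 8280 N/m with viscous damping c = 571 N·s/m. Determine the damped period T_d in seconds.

0.467 s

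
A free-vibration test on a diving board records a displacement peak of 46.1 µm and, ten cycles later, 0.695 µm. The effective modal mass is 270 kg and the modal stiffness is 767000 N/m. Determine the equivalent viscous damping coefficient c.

Logarithmic decrement δ = (1/n)·ln(x₀/x_n) = (1/10)·ln(46.1/0.695) = (1/10)·ln(66.33) = 0.4195.
ζ = δ/√(4π² + δ²) = 0.4195/√(39.48 + 0.176) = 0.4195/6.297 = 0.06661.
c = ζ · 2√(km) = 0.06661 × 2√(767000 × 270) = 0.06661 × 28780 = 1917 N·s/m.

1920 N·s/m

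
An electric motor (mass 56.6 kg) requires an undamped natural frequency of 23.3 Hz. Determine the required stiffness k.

ω_n = 2πf_n = 2π × 23.3 = 146.4 rad/s.
k = m·ω_n² = 56.6 × 146.4² = 56.6 × 21430 = 1213000 N/m.

1210000 N/m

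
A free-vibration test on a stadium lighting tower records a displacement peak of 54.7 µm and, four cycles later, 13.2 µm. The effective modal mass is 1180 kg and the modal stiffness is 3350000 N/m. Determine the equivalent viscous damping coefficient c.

Logarithmic decrement δ = (1/n)·ln(x₀/x_n) = (1/4)·ln(54.7/13.2) = (1/4)·ln(4.144) = 0.3554.
ζ = δ/√(4π² + δ²) = 0.3554/√(39.48 + 0.126) = 0.3554/6.293 = 0.05648.
c = ζ · 2√(km) = 0.05648 × 2√(3350000 × 1180) = 0.05648 × 125700 = 7102 N·s/m.

7100 N·s/m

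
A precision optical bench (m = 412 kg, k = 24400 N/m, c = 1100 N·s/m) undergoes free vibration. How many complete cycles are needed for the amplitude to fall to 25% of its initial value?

ζ = c/(2√(km)) = 1100/(2√(24400 × 412)) = 1100/6341 = 0.1735.
Logarithmic decrement δ = 2πζ/√(1 − ζ²) = 2π × 0.1735/√(1 − 0.0301) = 1.107.
x_n/x₀ = e^(−nδ) ≤ 0.25; take ln: n ≥ ln(1/0.25)/δ = 1.386/1.107 = 1.253.
So 2 complete cycles are required.

2 cycles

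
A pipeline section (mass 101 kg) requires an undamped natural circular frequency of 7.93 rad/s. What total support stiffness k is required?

6350 N/m

k = m·ω_n² = 101 × 7.930² = 101 × 62.88 = 6351 N/m.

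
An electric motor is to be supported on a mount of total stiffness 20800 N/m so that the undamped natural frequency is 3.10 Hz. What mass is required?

ω_n = 2πf_n = 2π × 3.10 = 19.48 rad/s.
m = k/ω_n² = 20800/19.48² = 20800/379.4 = 54.83 kg.

54.8 kg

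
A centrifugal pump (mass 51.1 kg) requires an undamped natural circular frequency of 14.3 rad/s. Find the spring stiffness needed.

10400 N/m

k = m·ω_n² = 51.1 × 14.30² = 51.1 × 204.5 = 10450 N/m.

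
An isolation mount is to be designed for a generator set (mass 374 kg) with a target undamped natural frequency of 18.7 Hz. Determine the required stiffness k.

ω_n = 2πf_n = 2π × 18.7 = 117.5 rad/s.
k = m·ω_n² = 374 × 117.5² = 374 × 13810 = 5163000 N/m.

5160000 N/m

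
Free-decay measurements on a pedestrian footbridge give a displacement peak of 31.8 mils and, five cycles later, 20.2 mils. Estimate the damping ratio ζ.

0.0144

Logarithmic decrement δ = (1/n)·ln(x₀/x_n) = (1/5)·ln(31.8/20.2) = (1/5)·ln(1.574) = 0.09076.
ζ = δ/√(4π² + δ²) = 0.09076/√(39.48 + 0.00824) = 0.09076/6.284 = 0.01444.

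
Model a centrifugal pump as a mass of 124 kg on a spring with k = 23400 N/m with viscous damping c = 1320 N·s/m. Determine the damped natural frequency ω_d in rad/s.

ω_n = √(k/m) = √(23400/124) = 13.74 rad/s.
Critical damping c_c = 2√(k·m) = 2√(23400 × 124) = 3407 N·s/m, so ζ = c/c_c = 1320/3407 = 0.3875.
ω_d = ω_n√(1 − ζ²) = 13.74 × √(1 − 0.150) = 12.66 rad/s.

12.7 rad/s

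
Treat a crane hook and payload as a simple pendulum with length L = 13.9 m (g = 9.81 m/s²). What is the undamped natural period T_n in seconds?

For a simple pendulum ω_n = √(g/L) = √(9.81/13.9) = √0.7058 = 0.8401 rad/s.
T_n = 2π/ω_n = 6.283/0.8401 = 7.479 s.

7.48 s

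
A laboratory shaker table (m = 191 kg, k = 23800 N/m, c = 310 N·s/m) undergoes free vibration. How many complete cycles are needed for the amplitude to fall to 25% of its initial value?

4 cycles

ζ = c/(2√(km)) = 310/(2√(23800 × 191)) = 310/4264 = 0.07270.
Logarithmic decrement δ = 2πζ/√(1 − ζ²) = 2π × 0.07270/√(1 − 0.00529) = 0.4580.
x_n/x₀ = e^(−nδ) ≤ 0.25; take ln: n ≥ ln(1/0.25)/δ = 1.386/0.4580 = 3.027.
So 4 complete cycles are required.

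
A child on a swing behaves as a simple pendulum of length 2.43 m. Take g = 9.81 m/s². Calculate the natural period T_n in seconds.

For a simple pendulum ω_n = √(g/L) = √(9.81/2.43) = √4.037 = 2.009 rad/s.
T_n = 2π/ω_n = 6.283/2.009 = 3.127 s.

3.13 s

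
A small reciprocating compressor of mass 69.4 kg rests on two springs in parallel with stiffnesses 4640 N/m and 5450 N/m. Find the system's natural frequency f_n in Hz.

1.92 Hz

Parallel springs add: k_eq = 4640 + 5450 = 10090 N/m.
ω_n = √(k_eq/m) = √(10090/69.4) = √145.4 = 12.06 rad/s.
f_n = ω_n/(2π) = 12.06/6.283 = 1.919 Hz.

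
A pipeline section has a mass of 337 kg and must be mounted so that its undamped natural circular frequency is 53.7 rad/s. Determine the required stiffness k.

972000 N/m

k = m·ω_n² = 337 × 53.70² = 337 × 2884 = 971800 N/m.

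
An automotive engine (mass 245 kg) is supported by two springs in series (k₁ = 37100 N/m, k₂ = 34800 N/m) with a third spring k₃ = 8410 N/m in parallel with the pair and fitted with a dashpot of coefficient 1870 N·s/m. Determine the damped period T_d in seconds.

0.651 s

Series pair: k_s = k₁k₂/(k₁+k₂) = (37100)(34800)/(37100 + 34800) = 17960 N/m. In parallel with k₃: k_eq = 17960 + 8410 = 26370 N/m.
ω_n = √(k_eq/m) = √(26370/245) = 10.37 rad/s.
Critical damping c_c = 2√(k_eq·m) = 2√(26370 × 245) = 5083 N·s/m, so ζ = c/c_c = 1870/5083 = 0.3679.
ω_d = ω_n√(1 − ζ²) = 10.37 × √(1 − 0.135) = 9.646 rad/s.
T_d = 2π/ω_d = 0.6513 s.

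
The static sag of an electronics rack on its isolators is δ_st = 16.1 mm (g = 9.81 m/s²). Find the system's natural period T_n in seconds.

0.255 s

ω_n = √(g/δ_st) = √(9.81/0.0161) = √609.3 = 24.68 rad/s.
T_n = 2π/ω_n = 6.283/24.68 = 0.2545 s.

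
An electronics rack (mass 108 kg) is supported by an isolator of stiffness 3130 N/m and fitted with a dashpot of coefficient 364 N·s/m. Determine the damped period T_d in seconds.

ω_n = √(k/m) = √(3130/108) = 5.383 rad/s.
Critical damping c_c = 2√(k·m) = 2√(3130 × 108) = 1163 N·s/m, so ζ = c/c_c = 364/1163 = 0.3130.
ω_d = ω_n√(1 − ζ²) = 5.383 × √(1 − 0.0980) = 5.113 rad/s.
T_d = 2π/ω_d = 1.229 s.

1.23 s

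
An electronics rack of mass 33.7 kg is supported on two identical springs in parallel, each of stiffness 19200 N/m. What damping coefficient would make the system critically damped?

Parallel springs add: k_eq = 2 × 19200 = 38400 N/m.
c_c = 2√(k_eq·m) = 2√(38400 × 33.7) = 2 × 1138 = 2275 N·s/m.

2280 N·s/m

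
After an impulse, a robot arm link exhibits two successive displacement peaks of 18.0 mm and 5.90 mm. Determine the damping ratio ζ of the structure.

0.175

Logarithmic decrement δ = (1/n)·ln(x₀/x_n) = (1/1)·ln(18.0/5.90) = (1/1)·ln(3.051) = 1.115.
ζ = δ/√(4π² + δ²) = 1.115/√(39.48 + 1.24) = 1.115/6.381 = 0.1748.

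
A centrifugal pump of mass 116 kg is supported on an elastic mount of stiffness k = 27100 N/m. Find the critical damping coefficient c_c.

3550 N·s/m

c_c = 2√(k·m) = 2√(27100 × 116) = 2 × 1773 = 3546 N·s/m.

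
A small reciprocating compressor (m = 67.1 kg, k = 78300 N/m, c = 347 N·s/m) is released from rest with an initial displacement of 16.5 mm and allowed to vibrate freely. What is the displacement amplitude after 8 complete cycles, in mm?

ζ = c/(2√(km)) = 347/(2√(78300 × 67.1)) = 347/4584 = 0.07569.
Logarithmic decrement δ = 2πζ/√(1 − ζ²) = 2π × 0.07569/√(1 − 0.00573) = 0.4770.
After n cycles, x_n/x₀ = e^(−nδ), so x_8 = 16.5 × e^(−8 × 0.4770) = 16.5 × 0.02202 = 0.3634 mm.

0.363 mm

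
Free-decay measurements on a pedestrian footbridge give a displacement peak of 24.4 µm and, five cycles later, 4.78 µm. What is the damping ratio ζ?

Logarithmic decrement δ = (1/n)·ln(x₀/x_n) = (1/5)·ln(24.4/4.78) = (1/5)·ln(5.105) = 0.3260.
ζ = δ/√(4π² + δ²) = 0.3260/√(39.48 + 0.106) = 0.3260/6.292 = 0.05182.

0.0518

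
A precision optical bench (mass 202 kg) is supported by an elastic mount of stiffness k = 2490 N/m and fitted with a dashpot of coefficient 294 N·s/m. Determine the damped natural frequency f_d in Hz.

0.547 Hz

ω_n = √(k/m) = √(2490/202) = 3.511 rad/s.
Critical damping c_c = 2√(k·m) = 2√(2490 × 202) = 1418 N·s/m, so ζ = c/c_c = 294/1418 = 0.2073.
ω_d = ω_n√(1 − ζ²) = 3.511 × √(1 − 0.0430) = 3.435 rad/s.
f_d = ω_d/(2π) = 0.5466 Hz.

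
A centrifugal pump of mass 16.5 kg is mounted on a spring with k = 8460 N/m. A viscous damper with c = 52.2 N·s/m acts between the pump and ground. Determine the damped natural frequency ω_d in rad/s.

22.6 rad/s

ω_n = √(k/m) = √(8460/16.5) = 22.64 rad/s.
Critical damping c_c = 2√(k·m) = 2√(8460 × 16.5) = 747.2 N·s/m, so ζ = c/c_c = 52.2/747.2 = 0.06986.
ω_d = ω_n√(1 − ζ²) = 22.64 × √(1 − 0.00488) = 22.59 rad/s.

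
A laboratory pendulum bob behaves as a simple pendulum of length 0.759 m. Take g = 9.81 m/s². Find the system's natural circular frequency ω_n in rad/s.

3.60 rad/s

For a simple pendulum ω_n = √(g/L) = √(9.81/0.759) = √12.92 = 3.595 rad/s.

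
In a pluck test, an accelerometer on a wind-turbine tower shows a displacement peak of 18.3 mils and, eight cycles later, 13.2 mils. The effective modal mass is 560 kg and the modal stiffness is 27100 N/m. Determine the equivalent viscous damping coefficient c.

50.6 N·s/m

Logarithmic decrement δ = (1/n)·ln(x₀/x_n) = (1/8)·ln(18.3/13.2) = (1/8)·ln(1.386) = 0.04084.
ζ = δ/√(4π² + δ²) = 0.04084/√(39.48 + 0.00167) = 0.04084/6.283 = 0.006499.
c = ζ · 2√(km) = 0.006499 × 2√(27100 × 560) = 0.006499 × 7791 = 50.64 N·s/m.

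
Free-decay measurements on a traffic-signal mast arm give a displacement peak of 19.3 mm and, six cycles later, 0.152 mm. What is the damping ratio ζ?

Logarithmic decrement δ = (1/n)·ln(x₀/x_n) = (1/6)·ln(19.3/0.152) = (1/6)·ln(127.0) = 0.8073.
ζ = δ/√(4π² + δ²) = 0.8073/√(39.48 + 0.652) = 0.8073/6.335 = 0.1274.

0.127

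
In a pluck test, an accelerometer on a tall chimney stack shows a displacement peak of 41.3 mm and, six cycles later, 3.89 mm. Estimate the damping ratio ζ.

Logarithmic decrement δ = (1/n)·ln(x₀/x_n) = (1/6)·ln(41.3/3.89) = (1/6)·ln(10.62) = 0.3937.
ζ = δ/√(4π² + δ²) = 0.3937/√(39.48 + 0.155) = 0.3937/6.296 = 0.06254.

0.0625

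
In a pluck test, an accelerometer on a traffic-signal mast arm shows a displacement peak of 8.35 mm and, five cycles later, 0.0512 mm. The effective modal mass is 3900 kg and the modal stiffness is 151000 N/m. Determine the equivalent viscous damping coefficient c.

7770 N·s/m

Logarithmic decrement δ = (1/n)·ln(x₀/x_n) = (1/5)·ln(8.35/0.0512) = (1/5)·ln(163.1) = 1.019.
ζ = δ/√(4π² + δ²) = 1.019/√(39.48 + 1.04) = 1.019/6.365 = 0.1601.
c = ζ · 2√(km) = 0.1601 × 2√(151000 × 3900) = 0.1601 × 48530 = 7769 N·s/m.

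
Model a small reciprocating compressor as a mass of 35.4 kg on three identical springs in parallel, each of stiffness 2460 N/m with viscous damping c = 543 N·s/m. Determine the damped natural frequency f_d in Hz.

Parallel springs add: k_eq = 3 × 2460 = 7380 N/m.
ω_n = √(k_eq/m) = √(7380/35.4) = 14.44 rad/s.
Critical damping c_c = 2√(k_eq·m) = 2√(7380 × 35.4) = 1022 N·s/m, so ζ = c/c_c = 543/1022 = 0.5312.
ω_d = ω_n√(1 − ζ²) = 14.44 × √(1 − 0.282) = 12.23 rad/s.
f_d = ω_d/(2π) = 1.947 Hz.

1.95 Hz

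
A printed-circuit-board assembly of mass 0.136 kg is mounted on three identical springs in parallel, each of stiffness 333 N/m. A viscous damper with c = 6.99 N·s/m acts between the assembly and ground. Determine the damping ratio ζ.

Parallel springs add: k_eq = 3 × 333 = 999.0 N/m.
ω_n = √(k_eq/m) = √(999.0/0.136) = 85.71 rad/s.
Critical damping c_c = 2√(k_eq·m) = 2√(999.0 × 0.136) = 23.31 N·s/m, so ζ = c/c_c = 6.99/23.31 = 0.2998.

0.300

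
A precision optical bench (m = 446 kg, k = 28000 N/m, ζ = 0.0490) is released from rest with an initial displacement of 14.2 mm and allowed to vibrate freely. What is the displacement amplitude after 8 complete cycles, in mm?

Logarithmic decrement δ = 2πζ/√(1 − ζ²) = 2π × 0.04900/√(1 − 0.00240) = 0.3082.
After n cycles, x_n/x₀ = e^(−nδ), so x_8 = 14.2 × e^(−8 × 0.3082) = 14.2 × 0.08493 = 1.206 mm.

1.21 mm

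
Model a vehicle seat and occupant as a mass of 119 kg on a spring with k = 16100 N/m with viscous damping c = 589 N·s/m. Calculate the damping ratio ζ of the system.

ω_n = √(k/m) = √(16100/119) = 11.63 rad/s.
Critical damping c_c = 2√(k·m) = 2√(16100 × 119) = 2768 N·s/m, so ζ = c/c_c = 589/2768 = 0.2128.

0.213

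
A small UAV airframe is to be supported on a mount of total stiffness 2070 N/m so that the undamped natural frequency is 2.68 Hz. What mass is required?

7.30 kg

ω_n = 2πf_n = 2π × 2.68 = 16.84 rad/s.
m = k/ω_n² = 2070/16.84² = 2070/283.5 = 7.300 kg.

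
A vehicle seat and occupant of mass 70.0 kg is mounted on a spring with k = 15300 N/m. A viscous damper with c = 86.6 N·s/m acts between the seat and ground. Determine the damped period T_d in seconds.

0.425 s

ω_n = √(k/m) = √(15300/70.0) = 14.78 rad/s.
Critical damping c_c = 2√(k·m) = 2√(15300 × 70.0) = 2070 N·s/m, so ζ = c/c_c = 86.6/2070 = 0.04184.
ω_d = ω_n√(1 − ζ²) = 14.78 × √(1 − 0.00175) = 14.77 rad/s.
T_d = 2π/ω_d = 0.4254 s.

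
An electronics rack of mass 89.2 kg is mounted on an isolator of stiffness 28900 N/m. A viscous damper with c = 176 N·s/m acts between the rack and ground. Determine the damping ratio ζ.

0.0548

ω_n = √(k/m) = √(28900/89.2) = 18.00 rad/s.
Critical damping c_c = 2√(k·m) = 2√(28900 × 89.2) = 3211 N·s/m, so ζ = c/c_c = 176/3211 = 0.05481.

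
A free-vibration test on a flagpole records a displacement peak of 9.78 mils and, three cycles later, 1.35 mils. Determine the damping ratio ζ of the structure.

0.104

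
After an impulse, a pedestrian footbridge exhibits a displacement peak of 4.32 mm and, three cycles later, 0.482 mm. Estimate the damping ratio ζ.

0.116

Logarithmic decrement δ = (1/n)·ln(x₀/x_n) = (1/3)·ln(4.32/0.482) = (1/3)·ln(8.963) = 0.7310.
ζ = δ/√(4π² + δ²) = 0.7310/√(39.48 + 0.534) = 0.7310/6.326 = 0.1156.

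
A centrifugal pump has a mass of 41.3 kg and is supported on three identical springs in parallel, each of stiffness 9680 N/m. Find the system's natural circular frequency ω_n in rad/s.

Parallel springs add: k_eq = 3 × 9680 = 29040 N/m.
ω_n = √(k_eq/m) = √(29040/41.3) = √703.1 = 26.52 rad/s.

26.5 rad/s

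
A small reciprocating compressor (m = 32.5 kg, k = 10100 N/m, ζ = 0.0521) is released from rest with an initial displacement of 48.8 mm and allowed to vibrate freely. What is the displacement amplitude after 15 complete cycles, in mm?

Logarithmic decrement δ = 2πζ/√(1 − ζ²) = 2π × 0.05210/√(1 − 0.00271) = 0.3278.
After n cycles, x_n/x₀ = e^(−nδ), so x_15 = 48.8 × e^(−15 × 0.3278) = 48.8 × 0.007321 = 0.3573 mm.

0.357 mm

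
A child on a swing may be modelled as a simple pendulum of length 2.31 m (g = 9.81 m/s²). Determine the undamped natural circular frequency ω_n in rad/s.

2.06 rad/s

For a simple pendulum ω_n = √(g/L) = √(9.81/2.31) = √4.247 = 2.061 rad/s.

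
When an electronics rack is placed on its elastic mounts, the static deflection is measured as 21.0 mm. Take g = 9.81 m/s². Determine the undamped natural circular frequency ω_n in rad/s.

ω_n = √(g/δ_st) = √(9.81/0.0210) = √467.1 = 21.61 rad/s.

21.6 rad/s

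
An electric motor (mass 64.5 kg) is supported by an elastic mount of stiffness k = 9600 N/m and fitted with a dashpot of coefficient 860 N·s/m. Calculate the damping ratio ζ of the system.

0.546

ω_n = √(k/m) = √(9600/64.5) = 12.20 rad/s.
Critical damping c_c = 2√(k·m) = 2√(9600 × 64.5) = 1574 N·s/m, so ζ = c/c_c = 860/1574 = 0.5465.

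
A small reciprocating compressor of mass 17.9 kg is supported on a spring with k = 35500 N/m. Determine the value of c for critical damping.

c_c = 2√(k·m) = 2√(35500 × 17.9) = 2 × 797.2 = 1594 N·s/m.

1590 N·s/m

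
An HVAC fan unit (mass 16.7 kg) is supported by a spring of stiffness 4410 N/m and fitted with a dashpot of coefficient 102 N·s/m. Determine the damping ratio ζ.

0.188

ω_n = √(k/m) = √(4410/16.7) = 16.25 rad/s.
Critical damping c_c = 2√(k·m) = 2√(4410 × 16.7) = 542.8 N·s/m, so ζ = c/c_c = 102/542.8 = 0.1879.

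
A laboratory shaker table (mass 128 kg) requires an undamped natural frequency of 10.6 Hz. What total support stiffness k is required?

568000 N/m

ω_n = 2πf_n = 2π × 10.6 = 66.60 rad/s.
k = m·ω_n² = 128 × 66.60² = 128 × 4436 = 567800 N/m.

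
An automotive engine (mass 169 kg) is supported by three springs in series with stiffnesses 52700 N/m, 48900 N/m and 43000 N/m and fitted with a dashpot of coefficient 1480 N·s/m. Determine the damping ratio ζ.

Series springs: 1/k_eq = 1/52700 + 1/48900 + 1/43000 = 6.268×10^-5, so k_eq = 15950 N/m.
ω_n = √(k_eq/m) = √(15950/169) = 9.716 rad/s.
Critical damping c_c = 2√(k_eq·m) = 2√(15950 × 169) = 3284 N·s/m, so ζ = c/c_c = 1480/3284 = 0.4507.

0.451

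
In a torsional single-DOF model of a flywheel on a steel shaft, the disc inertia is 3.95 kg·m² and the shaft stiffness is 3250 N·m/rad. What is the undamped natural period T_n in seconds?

0.219 s

ω_n = √(k_t/J) = √(3250/3.95) = √822.8 = 28.68 rad/s.
T_n = 2π/ω_n = 6.283/28.68 = 0.2190 s.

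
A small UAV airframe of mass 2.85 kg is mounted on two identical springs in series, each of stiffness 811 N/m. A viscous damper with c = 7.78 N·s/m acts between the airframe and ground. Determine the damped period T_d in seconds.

Series springs: 1/k_eq = 2/811, so k_eq = 811/2 = 405.5 N/m.
ω_n = √(k_eq/m) = √(405.5/2.85) = 11.93 rad/s.
Critical damping c_c = 2√(k_eq·m) = 2√(405.5 × 2.85) = 67.99 N·s/m, so ζ = c/c_c = 7.78/67.99 = 0.1144.
ω_d = ω_n√(1 − ζ²) = 11.93 × √(1 − 0.0131) = 11.85 rad/s.
T_d = 2π/ω_d = 0.5302 s.

0.530 s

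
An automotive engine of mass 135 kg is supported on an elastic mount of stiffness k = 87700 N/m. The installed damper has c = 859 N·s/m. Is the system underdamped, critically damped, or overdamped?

c_c = 2√(k·m) = 6882 N·s/m; ζ = c/c_c = 859/6882 = 0.125.
Since ζ < 1 the system is underdamped.

underdamped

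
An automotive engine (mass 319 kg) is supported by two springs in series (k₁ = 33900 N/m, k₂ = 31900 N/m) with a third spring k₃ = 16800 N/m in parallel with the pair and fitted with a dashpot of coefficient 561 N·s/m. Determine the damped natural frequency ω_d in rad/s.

10.2 rad/s

Series pair: k_s = k₁k₂/(k₁+k₂) = (33900)(31900)/(33900 + 31900) = 16430 N/m. In parallel with k₃: k_eq = 16430 + 16800 = 33230 N/m.
ω_n = √(k_eq/m) = √(33230/319) = 10.21 rad/s.
Critical damping c_c = 2√(k_eq·m) = 2√(33230 × 319) = 6512 N·s/m, so ζ = c/c_c = 561/6512 = 0.08615.
ω_d = ω_n√(1 − ζ²) = 10.21 × √(1 − 0.00742) = 10.17 rad/s.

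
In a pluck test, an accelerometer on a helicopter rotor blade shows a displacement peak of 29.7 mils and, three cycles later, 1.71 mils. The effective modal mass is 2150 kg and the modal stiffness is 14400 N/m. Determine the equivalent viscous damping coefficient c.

1670 N·s/m

Logarithmic decrement δ = (1/n)·ln(x₀/x_n) = (1/3)·ln(29.7/1.71) = (1/3)·ln(17.37) = 0.9516.
ζ = δ/√(4π² + δ²) = 0.9516/√(39.48 + 0.905) = 0.9516/6.355 = 0.1497.
c = ζ · 2√(km) = 0.1497 × 2√(14400 × 2150) = 0.1497 × 11130 = 1666 N·s/m.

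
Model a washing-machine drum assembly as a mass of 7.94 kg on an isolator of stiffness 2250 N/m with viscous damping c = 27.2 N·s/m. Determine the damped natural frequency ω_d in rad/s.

16.7 rad/s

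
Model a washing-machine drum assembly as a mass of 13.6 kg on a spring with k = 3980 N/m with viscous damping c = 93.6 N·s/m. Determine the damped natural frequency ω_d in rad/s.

ω_n = √(k/m) = √(3980/13.6) = 17.11 rad/s.
Critical damping c_c = 2√(k·m) = 2√(3980 × 13.6) = 465.3 N·s/m, so ζ = c/c_c = 93.6/465.3 = 0.2012.
ω_d = ω_n√(1 − ζ²) = 17.11 × √(1 − 0.0405) = 16.76 rad/s.

16.8 rad/s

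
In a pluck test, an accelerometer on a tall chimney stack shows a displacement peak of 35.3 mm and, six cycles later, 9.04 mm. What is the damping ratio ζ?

0.0361

Logarithmic decrement δ = (1/n)·ln(x₀/x_n) = (1/6)·ln(35.3/9.04) = (1/6)·ln(3.905) = 0.2270.
ζ = δ/√(4π² + δ²) = 0.2270/√(39.48 + 0.0515) = 0.2270/6.287 = 0.03611.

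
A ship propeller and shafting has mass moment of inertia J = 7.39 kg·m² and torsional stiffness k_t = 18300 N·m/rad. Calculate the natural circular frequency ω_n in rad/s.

ω_n = √(k_t/J) = √(18300/7.39) = √2476 = 49.76 rad/s.

49.8 rad/s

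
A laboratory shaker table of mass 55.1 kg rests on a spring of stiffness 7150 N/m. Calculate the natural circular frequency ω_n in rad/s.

11.4 rad/s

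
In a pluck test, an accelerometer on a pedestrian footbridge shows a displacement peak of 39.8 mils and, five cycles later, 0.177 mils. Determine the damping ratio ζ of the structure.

0.170

Logarithmic decrement δ = (1/n)·ln(x₀/x_n) = (1/5)·ln(39.8/0.177) = (1/5)·ln(224.9) = 1.083.
ζ = δ/√(4π² + δ²) = 1.083/√(39.48 + 1.17) = 1.083/6.376 = 0.1699.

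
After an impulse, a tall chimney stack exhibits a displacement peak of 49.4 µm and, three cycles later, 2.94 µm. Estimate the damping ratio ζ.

Logarithmic decrement δ = (1/n)·ln(x₀/x_n) = (1/3)·ln(49.4/2.94) = (1/3)·ln(16.80) = 0.9405.
ζ = δ/√(4π² + δ²) = 0.9405/√(39.48 + 0.885) = 0.9405/6.353 = 0.1480.

0.148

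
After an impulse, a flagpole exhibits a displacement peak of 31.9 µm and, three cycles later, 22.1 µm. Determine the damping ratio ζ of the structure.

Logarithmic decrement δ = (1/n)·ln(x₀/x_n) = (1/3)·ln(31.9/22.1) = (1/3)·ln(1.443) = 0.1223.
ζ = δ/√(4π² + δ²) = 0.1223/√(39.48 + 0.0150) = 0.1223/6.284 = 0.01947.

0.0195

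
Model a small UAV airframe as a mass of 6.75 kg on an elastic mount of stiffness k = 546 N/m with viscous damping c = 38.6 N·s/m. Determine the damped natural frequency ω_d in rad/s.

8.53 rad/s

ω_n = √(k/m) = √(546.0/6.75) = 8.994 rad/s.
Critical damping c_c = 2√(k·m) = 2√(546.0 × 6.75) = 121.4 N·s/m, so ζ = c/c_c = 38.6/121.4 = 0.3179.
ω_d = ω_n√(1 − ζ²) = 8.994 × √(1 − 0.101) = 8.527 rad/s.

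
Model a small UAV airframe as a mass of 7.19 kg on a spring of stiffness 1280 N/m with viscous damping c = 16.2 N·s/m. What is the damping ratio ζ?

0.0844

ω_n = √(k/m) = √(1280/7.19) = 13.34 rad/s.
Critical damping c_c = 2√(k·m) = 2√(1280 × 7.19) = 191.9 N·s/m, so ζ = c/c_c = 16.2/191.9 = 0.08443.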